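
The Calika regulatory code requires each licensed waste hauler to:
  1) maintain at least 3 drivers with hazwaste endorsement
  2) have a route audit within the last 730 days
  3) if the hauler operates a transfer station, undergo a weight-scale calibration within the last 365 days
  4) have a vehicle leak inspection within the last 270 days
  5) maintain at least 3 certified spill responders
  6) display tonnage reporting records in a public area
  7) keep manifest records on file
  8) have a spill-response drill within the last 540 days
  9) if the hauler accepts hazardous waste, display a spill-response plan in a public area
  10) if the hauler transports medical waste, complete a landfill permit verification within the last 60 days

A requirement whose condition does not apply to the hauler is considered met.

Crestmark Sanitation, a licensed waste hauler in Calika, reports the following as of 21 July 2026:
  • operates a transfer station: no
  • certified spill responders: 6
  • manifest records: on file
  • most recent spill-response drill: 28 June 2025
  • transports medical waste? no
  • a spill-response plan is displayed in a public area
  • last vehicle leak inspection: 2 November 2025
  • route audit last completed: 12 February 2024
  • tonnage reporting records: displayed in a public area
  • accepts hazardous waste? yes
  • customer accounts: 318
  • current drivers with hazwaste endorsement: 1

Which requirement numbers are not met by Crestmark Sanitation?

1. drivers with hazwaste endorsement 1 < 3 → not met
2. route audit 890 days ago vs limit 730 → not met
3. condition 'operates a transfer station' does not hold → requirement n/a → met
4. vehicle leak inspection 261 days ago vs limit 270 → met
5. certified spill responders 6 ≥ 3 → met
6. tonnage reporting records present → met
7. manifest records present → met
8. spill-response drill 388 days ago vs limit 540 → met
9. condition 'accepts hazardous waste' holds; spill-response plan present → met
10. condition 'transports medical waste' does not hold → requirement n/a → met
Not met: 1, 2

1, 2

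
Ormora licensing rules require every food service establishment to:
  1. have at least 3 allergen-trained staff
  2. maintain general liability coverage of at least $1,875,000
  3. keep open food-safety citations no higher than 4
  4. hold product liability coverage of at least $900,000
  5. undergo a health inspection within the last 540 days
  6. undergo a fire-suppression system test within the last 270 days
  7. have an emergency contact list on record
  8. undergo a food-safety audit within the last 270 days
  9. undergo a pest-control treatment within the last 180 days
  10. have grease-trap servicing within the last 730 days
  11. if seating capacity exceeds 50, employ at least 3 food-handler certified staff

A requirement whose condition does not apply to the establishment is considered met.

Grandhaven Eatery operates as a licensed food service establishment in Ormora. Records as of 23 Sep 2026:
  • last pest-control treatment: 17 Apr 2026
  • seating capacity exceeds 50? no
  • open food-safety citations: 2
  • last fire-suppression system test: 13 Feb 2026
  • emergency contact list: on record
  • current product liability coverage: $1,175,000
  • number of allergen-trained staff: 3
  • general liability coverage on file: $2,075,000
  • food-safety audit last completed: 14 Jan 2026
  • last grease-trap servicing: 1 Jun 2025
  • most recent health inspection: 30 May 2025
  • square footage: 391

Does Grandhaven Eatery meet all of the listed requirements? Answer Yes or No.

Yes

1. allergen-trained staff 3 ≥ 3 → met
2. general liability coverage $2,075,000 ≥ $1,875,000 → met
3. open food-safety citations 2 ≤ 4 → met
4. product liability coverage $1,175,000 ≥ $900,000 → met
5. health inspection 481 days ago vs limit 540 → met
6. fire-suppression system test 222 days ago vs limit 270 → met
7. emergency contact list present → met
8. food-safety audit 252 days ago vs limit 270 → met
9. pest-control treatment 159 days ago vs limit 180 → met
10. grease-trap servicing 479 days ago vs limit 730 → met
11. condition 'seating capacity exceeds 50' does not hold → requirement n/a → met
All met.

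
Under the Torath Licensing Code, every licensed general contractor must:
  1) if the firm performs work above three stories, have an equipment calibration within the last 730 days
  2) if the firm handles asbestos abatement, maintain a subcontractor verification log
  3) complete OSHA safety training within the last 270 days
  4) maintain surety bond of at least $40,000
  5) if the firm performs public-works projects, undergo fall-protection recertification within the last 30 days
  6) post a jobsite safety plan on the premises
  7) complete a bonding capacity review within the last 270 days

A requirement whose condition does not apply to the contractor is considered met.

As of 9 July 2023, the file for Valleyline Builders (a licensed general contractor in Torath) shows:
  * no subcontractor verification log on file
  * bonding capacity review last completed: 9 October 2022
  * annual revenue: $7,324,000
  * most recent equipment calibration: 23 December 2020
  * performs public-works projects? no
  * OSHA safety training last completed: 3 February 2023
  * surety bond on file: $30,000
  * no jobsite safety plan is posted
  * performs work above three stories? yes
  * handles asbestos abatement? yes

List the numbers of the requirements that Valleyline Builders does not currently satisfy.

1. condition 'performs work above three stories' holds; equipment calibration 928 days ago vs limit 730 → not met
2. condition 'handles asbestos abatement' holds; subcontractor verification log absent → not met
3. OSHA safety training 156 days ago vs limit 270 → met
4. surety bond $30,000 < $40,000 → not met
5. condition 'performs public-works projects' does not hold → requirement n/a → met
6. jobsite safety plan absent → not met
7. bonding capacity review 273 days ago vs limit 270 → not met
Not met: 1, 2, 4, 6, 7

1, 2, 4, 6, 7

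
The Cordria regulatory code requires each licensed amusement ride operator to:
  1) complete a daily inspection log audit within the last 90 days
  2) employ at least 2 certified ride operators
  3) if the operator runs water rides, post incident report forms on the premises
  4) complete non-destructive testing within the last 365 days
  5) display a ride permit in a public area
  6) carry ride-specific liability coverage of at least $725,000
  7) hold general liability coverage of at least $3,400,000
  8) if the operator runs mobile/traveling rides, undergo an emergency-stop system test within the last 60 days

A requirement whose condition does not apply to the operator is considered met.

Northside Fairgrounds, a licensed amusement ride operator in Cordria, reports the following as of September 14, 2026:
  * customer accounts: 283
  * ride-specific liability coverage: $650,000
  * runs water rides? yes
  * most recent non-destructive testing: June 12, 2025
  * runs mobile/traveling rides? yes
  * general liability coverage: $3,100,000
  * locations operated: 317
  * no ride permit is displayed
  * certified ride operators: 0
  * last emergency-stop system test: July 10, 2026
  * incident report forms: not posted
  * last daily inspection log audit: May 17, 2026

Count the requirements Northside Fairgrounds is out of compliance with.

8

1. daily inspection log audit 120 days ago vs limit 90 → not met
2. certified ride operators 0 < 2 → not met
3. condition 'runs water rides' holds; incident report forms absent → not met
4. non-destructive testing 459 days ago vs limit 365 → not met
5. ride permit absent → not met
6. ride-specific liability coverage $650,000 < $725,000 → not met
7. general liability coverage $3,100,000 < $3,400,000 → not met
8. condition 'runs mobile/traveling rides' holds; emergency-stop system test 66 days ago vs limit 60 → not met
Not met: 8 of 8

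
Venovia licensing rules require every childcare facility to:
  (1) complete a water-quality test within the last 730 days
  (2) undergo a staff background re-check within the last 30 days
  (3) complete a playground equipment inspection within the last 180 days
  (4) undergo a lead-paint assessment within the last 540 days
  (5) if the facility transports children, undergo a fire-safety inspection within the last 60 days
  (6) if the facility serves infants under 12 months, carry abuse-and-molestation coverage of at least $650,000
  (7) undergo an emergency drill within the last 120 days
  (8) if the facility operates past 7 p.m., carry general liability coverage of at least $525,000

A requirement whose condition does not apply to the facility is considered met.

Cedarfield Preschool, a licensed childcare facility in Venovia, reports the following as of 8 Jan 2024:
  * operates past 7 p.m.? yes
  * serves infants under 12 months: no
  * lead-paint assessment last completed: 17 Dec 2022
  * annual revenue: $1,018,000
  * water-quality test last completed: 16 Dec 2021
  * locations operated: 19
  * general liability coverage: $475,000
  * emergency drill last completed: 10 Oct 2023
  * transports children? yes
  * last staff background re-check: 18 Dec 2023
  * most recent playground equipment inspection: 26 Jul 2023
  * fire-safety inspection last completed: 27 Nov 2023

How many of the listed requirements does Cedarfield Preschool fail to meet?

1. water-quality test 753 days ago vs limit 730 → not met
2. staff background re-check 21 days ago vs limit 30 → met
3. playground equipment inspection 166 days ago vs limit 180 → met
4. lead-paint assessment 387 days ago vs limit 540 → met
5. condition 'transports children' holds; fire-safety inspection 42 days ago vs limit 60 → met
6. condition 'serves infants under 12 months' does not hold → requirement n/a → met
7. emergency drill 90 days ago vs limit 120 → met
8. condition 'operates past 7 p.m.' holds; general liability coverage $475,000 < $525,000 → not met
Not met: 2 of 8

2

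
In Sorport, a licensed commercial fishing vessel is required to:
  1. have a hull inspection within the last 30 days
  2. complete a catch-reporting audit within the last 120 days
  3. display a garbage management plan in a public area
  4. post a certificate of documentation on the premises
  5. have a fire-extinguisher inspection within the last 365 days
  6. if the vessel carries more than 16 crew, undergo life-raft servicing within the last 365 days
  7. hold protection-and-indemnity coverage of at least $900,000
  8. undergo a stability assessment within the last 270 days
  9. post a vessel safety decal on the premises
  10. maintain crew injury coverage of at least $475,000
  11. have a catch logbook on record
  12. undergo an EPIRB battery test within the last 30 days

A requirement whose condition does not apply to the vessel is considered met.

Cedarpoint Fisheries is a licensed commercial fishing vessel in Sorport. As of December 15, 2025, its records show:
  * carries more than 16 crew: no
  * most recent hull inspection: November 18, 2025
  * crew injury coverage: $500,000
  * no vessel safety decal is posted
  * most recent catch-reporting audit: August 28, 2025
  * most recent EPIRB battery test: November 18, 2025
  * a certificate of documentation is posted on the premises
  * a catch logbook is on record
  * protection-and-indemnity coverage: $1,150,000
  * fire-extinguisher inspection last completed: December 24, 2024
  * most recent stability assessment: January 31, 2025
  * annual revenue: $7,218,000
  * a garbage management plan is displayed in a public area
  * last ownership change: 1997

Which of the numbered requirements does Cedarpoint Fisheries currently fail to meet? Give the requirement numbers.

1. hull inspection 27 days ago vs limit 30 → met
2. catch-reporting audit 109 days ago vs limit 120 → met
3. garbage management plan present → met
4. certificate of documentation present → met
5. fire-extinguisher inspection 356 days ago vs limit 365 → met
6. condition 'carries more than 16 crew' does not hold → requirement n/a → met
7. protection-and-indemnity coverage $1,150,000 ≥ $900,000 → met
8. stability assessment 318 days ago vs limit 270 → not met
9. vessel safety decal absent → not met
10. crew injury coverage $500,000 ≥ $475,000 → met
11. catch logbook present → met
12. EPIRB battery test 27 days ago vs limit 30 → met
Not met: 8, 9

8, 9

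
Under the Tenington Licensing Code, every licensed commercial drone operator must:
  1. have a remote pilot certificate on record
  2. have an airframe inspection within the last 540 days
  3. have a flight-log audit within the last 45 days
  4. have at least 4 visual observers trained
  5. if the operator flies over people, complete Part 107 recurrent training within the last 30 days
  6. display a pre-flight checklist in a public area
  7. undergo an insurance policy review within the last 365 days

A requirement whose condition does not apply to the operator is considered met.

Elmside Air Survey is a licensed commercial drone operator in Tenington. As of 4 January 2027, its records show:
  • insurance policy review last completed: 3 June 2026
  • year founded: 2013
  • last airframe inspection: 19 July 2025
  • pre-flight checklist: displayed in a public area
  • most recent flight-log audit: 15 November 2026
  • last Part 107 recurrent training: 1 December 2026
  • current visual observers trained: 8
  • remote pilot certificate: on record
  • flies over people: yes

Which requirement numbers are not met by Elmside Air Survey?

3, 5

1. remote pilot certificate present → met
2. airframe inspection 534 days ago vs limit 540 → met
3. flight-log audit 50 days ago vs limit 45 → not met
4. visual observers trained 8 ≥ 4 → met
5. condition 'flies over people' holds; Part 107 recurrent training 34 days ago vs limit 30 → not met
6. pre-flight checklist present → met
7. insurance policy review 215 days ago vs limit 365 → met
Not met: 3, 5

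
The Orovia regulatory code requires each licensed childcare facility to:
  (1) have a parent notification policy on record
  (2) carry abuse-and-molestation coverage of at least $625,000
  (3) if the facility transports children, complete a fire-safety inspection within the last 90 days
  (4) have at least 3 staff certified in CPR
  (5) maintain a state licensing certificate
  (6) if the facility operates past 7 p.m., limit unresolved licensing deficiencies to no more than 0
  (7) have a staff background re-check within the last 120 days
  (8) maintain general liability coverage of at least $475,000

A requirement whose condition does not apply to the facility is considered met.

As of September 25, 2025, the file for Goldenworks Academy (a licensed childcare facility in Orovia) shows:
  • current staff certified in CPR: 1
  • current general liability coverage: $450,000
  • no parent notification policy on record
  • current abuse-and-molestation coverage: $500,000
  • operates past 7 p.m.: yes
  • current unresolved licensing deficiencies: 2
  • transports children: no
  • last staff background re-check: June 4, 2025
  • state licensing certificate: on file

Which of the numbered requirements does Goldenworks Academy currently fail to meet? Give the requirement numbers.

1, 2, 4, 6, 8

1. parent notification policy absent → not met
2. abuse-and-molestation coverage $500,000 < $625,000 → not met
3. condition 'transports children' does not hold → requirement n/a → met
4. staff certified in CPR 1 < 3 → not met
5. state licensing certificate present → met
6. condition 'operates past 7 p.m.' holds; unresolved licensing deficiencies 2 > 0 → not met
7. staff background re-check 113 days ago vs limit 120 → met
8. general liability coverage $450,000 < $475,000 → not met
Not met: 1, 2, 4, 6, 8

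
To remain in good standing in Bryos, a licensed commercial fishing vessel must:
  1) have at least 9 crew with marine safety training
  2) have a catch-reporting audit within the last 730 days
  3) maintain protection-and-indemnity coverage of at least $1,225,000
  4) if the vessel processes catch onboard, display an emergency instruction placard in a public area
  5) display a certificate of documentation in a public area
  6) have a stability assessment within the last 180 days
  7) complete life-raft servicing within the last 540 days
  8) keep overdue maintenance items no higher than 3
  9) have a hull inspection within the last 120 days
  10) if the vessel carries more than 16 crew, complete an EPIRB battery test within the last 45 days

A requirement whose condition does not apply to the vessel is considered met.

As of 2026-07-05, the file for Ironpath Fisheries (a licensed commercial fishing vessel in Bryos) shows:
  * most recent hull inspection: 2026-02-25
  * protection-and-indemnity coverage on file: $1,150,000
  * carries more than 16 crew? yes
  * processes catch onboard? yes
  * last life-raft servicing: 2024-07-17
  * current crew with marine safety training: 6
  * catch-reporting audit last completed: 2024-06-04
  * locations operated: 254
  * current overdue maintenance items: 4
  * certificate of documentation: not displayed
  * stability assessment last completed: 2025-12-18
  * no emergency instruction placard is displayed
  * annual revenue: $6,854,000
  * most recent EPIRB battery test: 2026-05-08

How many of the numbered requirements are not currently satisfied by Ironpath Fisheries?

10

1. crew with marine safety training 6 < 9 → not met
2. catch-reporting audit 761 days ago vs limit 730 → not met
3. protection-and-indemnity coverage $1,150,000 < $1,225,000 → not met
4. condition 'processes catch onboard' holds; emergency instruction placard absent → not met
5. certificate of documentation absent → not met
6. stability assessment 199 days ago vs limit 180 → not met
7. life-raft servicing 718 days ago vs limit 540 → not met
8. overdue maintenance items 4 > 3 → not met
9. hull inspection 130 days ago vs limit 120 → not met
10. condition 'carries more than 16 crew' holds; EPIRB battery test 58 days ago vs limit 45 → not met
Not met: 10 of 10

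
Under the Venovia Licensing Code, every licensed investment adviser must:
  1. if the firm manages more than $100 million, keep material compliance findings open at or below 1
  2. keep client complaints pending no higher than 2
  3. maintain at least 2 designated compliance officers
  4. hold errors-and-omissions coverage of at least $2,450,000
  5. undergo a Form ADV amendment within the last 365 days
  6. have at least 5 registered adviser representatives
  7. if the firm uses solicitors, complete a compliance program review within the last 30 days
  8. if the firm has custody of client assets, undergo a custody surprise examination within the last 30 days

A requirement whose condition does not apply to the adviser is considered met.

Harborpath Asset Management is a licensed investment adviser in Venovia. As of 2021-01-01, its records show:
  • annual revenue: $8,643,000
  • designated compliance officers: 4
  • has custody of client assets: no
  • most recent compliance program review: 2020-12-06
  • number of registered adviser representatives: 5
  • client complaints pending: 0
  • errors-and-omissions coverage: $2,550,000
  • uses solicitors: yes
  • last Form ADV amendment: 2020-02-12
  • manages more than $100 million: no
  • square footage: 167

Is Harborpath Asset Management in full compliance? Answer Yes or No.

Yes

1. condition 'manages more than $100 million' does not hold → requirement n/a → met
2. client complaints pending 0 ≤ 2 → met
3. designated compliance officers 4 ≥ 2 → met
4. errors-and-omissions coverage $2,550,000 ≥ $2,450,000 → met
5. Form ADV amendment 324 days ago vs limit 365 → met
6. registered adviser representatives 5 ≥ 5 → met
7. condition 'uses solicitors' holds; compliance program review 26 days ago vs limit 30 → met
8. condition 'has custody of client assets' does not hold → requirement n/a → met
All met.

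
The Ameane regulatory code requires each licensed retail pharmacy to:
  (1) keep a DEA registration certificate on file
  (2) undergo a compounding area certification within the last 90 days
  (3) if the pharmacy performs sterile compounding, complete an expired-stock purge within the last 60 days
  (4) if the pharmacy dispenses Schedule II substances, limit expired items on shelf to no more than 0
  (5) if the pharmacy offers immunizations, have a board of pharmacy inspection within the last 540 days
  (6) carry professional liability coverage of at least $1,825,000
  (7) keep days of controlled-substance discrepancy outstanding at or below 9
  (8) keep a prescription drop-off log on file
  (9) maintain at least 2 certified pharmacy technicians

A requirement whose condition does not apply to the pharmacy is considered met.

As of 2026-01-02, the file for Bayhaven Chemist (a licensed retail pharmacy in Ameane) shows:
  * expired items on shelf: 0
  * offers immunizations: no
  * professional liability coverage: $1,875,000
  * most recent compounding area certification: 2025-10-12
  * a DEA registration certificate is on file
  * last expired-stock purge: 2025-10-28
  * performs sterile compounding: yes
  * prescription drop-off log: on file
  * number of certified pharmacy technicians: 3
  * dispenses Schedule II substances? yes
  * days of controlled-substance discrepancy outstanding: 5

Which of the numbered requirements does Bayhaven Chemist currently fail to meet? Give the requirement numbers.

1. DEA registration certificate present → met
2. compounding area certification 82 days ago vs limit 90 → met
3. condition 'performs sterile compounding' holds; expired-stock purge 66 days ago vs limit 60 → not met
4. condition 'dispenses Schedule II substances' holds; expired items on shelf 0 ≤ 0 → met
5. condition 'offers immunizations' does not hold → requirement n/a → met
6. professional liability coverage $1,875,000 ≥ $1,825,000 → met
7. days of controlled-substance discrepancy outstanding 5 ≤ 9 → met
8. prescription drop-off log present → met
9. certified pharmacy technicians 3 ≥ 2 → met
Not met: 3

3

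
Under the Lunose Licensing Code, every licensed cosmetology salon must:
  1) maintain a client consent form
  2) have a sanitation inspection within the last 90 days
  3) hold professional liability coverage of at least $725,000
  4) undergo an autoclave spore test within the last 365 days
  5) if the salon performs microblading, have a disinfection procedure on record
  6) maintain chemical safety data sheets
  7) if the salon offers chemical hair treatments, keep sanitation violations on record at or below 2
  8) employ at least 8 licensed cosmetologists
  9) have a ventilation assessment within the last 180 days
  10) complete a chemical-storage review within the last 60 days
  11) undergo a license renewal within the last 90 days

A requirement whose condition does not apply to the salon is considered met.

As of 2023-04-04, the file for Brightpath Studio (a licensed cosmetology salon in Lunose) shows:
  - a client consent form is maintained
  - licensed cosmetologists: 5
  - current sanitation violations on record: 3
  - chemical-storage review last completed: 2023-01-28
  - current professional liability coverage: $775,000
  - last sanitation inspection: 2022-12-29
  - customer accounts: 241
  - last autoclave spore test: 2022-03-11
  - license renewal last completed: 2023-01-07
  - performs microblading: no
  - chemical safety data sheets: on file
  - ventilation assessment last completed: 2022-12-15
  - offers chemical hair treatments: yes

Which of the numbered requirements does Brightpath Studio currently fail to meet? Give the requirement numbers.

1. client consent form present → met
2. sanitation inspection 96 days ago vs limit 90 → not met
3. professional liability coverage $775,000 ≥ $725,000 → met
4. autoclave spore test 389 days ago vs limit 365 → not met
5. condition 'performs microblading' does not hold → requirement n/a → met
6. chemical safety data sheets present → met
7. condition 'offers chemical hair treatments' holds; sanitation violations on record 3 > 2 → not met
8. licensed cosmetologists 5 < 8 → not met
9. ventilation assessment 110 days ago vs limit 180 → met
10. chemical-storage review 66 days ago vs limit 60 → not met
11. license renewal 87 days ago vs limit 90 → met
Not met: 2, 4, 7, 8, 10

2, 4, 7, 8, 10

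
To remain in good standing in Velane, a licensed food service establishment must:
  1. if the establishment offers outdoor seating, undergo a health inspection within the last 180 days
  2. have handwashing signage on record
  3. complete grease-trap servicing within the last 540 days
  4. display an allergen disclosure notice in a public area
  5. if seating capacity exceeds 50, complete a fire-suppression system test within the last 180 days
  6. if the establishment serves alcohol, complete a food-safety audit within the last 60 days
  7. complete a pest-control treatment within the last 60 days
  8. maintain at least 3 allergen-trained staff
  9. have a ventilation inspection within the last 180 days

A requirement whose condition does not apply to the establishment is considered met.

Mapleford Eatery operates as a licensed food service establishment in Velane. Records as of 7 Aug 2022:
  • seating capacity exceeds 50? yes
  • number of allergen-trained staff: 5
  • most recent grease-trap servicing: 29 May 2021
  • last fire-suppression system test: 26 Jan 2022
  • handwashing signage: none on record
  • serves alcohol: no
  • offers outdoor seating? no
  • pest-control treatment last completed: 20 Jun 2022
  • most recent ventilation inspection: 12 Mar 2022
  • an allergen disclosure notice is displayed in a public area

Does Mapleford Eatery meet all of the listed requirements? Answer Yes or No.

1. condition 'offers outdoor seating' does not hold → requirement n/a → met
2. handwashing signage absent → not met
3. grease-trap servicing 435 days ago vs limit 540 → met
4. allergen disclosure notice present → met
5. condition 'seating capacity exceeds 50' holds; fire-suppression system test 193 days ago vs limit 180 → not met
6. condition 'serves alcohol' does not hold → requirement n/a → met
7. pest-control treatment 48 days ago vs limit 60 → met
8. allergen-trained staff 5 ≥ 3 → met
9. ventilation inspection 148 days ago vs limit 180 → met
Not met: 2, 5

No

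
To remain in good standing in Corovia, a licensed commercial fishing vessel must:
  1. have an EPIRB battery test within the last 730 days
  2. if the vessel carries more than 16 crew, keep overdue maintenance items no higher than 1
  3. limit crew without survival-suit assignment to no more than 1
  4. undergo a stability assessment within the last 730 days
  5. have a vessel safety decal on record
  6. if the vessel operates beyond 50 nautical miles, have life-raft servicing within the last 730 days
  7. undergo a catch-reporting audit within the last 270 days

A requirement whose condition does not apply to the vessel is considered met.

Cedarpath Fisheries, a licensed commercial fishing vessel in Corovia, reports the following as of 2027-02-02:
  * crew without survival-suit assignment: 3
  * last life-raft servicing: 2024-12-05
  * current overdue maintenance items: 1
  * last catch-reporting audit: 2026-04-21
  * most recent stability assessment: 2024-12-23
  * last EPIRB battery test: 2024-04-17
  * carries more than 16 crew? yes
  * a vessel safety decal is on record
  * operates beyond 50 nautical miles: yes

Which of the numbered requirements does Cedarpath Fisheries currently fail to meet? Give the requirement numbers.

1. EPIRB battery test 1021 days ago vs limit 730 → not met
2. condition 'carries more than 16 crew' holds; overdue maintenance items 1 ≤ 1 → met
3. crew without survival-suit assignment 3 > 1 → not met
4. stability assessment 771 days ago vs limit 730 → not met
5. vessel safety decal present → met
6. condition 'operates beyond 50 nautical miles' holds; life-raft servicing 789 days ago vs limit 730 → not met
7. catch-reporting audit 287 days ago vs limit 270 → not met
Not met: 1, 3, 4, 6, 7

1, 3, 4, 6, 7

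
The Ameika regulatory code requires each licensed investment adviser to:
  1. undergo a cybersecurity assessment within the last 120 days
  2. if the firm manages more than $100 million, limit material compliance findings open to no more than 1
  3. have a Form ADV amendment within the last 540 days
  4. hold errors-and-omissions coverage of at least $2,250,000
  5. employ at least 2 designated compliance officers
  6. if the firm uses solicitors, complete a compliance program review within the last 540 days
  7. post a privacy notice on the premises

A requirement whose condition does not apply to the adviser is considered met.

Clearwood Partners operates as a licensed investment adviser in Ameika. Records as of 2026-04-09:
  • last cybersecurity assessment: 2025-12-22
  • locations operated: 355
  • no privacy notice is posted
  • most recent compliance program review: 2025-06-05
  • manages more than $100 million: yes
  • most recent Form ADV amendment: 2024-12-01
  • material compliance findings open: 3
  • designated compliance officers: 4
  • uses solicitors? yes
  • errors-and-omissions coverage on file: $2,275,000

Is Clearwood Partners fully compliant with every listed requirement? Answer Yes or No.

No

1. cybersecurity assessment 108 days ago vs limit 120 → met
2. condition 'manages more than $100 million' holds; material compliance findings open 3 > 1 → not met
3. Form ADV amendment 494 days ago vs limit 540 → met
4. errors-and-omissions coverage $2,275,000 ≥ $2,250,000 → met
5. designated compliance officers 4 ≥ 2 → met
6. condition 'uses solicitors' holds; compliance program review 308 days ago vs limit 540 → met
7. privacy notice absent → not met
Not met: 2, 7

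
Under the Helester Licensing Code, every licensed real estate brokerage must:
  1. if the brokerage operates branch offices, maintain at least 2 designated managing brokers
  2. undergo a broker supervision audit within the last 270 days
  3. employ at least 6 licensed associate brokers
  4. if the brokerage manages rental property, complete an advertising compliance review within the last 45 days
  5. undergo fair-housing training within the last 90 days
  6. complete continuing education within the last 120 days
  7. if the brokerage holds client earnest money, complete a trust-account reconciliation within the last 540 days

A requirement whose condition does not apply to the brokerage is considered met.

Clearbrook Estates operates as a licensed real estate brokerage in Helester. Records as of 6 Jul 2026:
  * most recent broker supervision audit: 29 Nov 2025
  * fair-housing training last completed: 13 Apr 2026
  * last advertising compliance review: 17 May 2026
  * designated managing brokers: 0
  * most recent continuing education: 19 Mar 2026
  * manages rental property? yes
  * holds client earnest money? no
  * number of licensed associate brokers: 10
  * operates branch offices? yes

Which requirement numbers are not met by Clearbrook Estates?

1. condition 'operates branch offices' holds; designated managing brokers 0 < 2 → not met
2. broker supervision audit 219 days ago vs limit 270 → met
3. licensed associate brokers 10 ≥ 6 → met
4. condition 'manages rental property' holds; advertising compliance review 50 days ago vs limit 45 → not met
5. fair-housing training 84 days ago vs limit 90 → met
6. continuing education 109 days ago vs limit 120 → met
7. condition 'holds client earnest money' does not hold → requirement n/a → met
Not met: 1, 4

1, 4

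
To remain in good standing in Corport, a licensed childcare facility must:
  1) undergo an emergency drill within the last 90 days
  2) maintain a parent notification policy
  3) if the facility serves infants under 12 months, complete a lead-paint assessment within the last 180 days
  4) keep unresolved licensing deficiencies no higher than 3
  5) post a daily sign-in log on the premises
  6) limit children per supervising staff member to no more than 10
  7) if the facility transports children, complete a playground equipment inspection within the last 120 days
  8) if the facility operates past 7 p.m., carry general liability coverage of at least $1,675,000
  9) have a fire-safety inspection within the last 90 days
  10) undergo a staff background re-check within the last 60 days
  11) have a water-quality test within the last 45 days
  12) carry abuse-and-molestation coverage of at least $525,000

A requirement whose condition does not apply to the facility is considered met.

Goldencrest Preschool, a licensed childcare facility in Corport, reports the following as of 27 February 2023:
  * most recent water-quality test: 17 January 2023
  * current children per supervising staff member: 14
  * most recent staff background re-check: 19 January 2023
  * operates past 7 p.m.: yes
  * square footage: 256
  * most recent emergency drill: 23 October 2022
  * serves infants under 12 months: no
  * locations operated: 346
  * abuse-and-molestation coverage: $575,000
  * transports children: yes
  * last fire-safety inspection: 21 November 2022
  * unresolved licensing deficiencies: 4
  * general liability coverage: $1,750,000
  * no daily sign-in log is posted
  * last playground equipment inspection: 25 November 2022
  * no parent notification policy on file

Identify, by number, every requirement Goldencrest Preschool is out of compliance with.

1. emergency drill 127 days ago vs limit 90 → not met
2. parent notification policy absent → not met
3. condition 'serves infants under 12 months' does not hold → requirement n/a → met
4. unresolved licensing deficiencies 4 > 3 → not met
5. daily sign-in log absent → not met
6. children per supervising staff member 14 > 10 → not met
7. condition 'transports children' holds; playground equipment inspection 94 days ago vs limit 120 → met
8. condition 'operates past 7 p.m.' holds; general liability coverage $1,750,000 ≥ $1,675,000 → met
9. fire-safety inspection 98 days ago vs limit 90 → not met
10. staff background re-check 39 days ago vs limit 60 → met
11. water-quality test 41 days ago vs limit 45 → met
12. abuse-and-molestation coverage $575,000 ≥ $525,000 → met
Not met: 1, 2, 4, 5, 6, 9

1, 2, 4, 5, 6, 9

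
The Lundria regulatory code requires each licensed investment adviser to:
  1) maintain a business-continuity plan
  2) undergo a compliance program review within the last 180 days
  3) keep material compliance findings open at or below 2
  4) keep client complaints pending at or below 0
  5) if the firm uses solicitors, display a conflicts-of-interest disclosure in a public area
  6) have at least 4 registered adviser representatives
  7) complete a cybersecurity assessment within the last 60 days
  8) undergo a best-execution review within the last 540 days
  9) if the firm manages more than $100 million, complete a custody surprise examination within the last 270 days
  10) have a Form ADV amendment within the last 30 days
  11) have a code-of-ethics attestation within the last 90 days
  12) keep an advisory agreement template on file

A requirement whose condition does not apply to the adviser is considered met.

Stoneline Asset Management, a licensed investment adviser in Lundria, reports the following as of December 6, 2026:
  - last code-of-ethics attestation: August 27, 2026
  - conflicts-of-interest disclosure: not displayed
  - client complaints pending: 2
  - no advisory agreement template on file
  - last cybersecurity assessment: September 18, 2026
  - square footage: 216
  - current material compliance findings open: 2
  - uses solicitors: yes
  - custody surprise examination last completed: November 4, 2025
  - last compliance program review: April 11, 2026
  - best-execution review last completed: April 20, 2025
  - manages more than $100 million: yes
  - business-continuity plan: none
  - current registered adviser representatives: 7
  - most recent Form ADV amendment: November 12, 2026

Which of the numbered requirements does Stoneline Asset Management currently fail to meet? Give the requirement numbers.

1, 2, 4, 5, 7, 8, 9, 11, 12

1. business-continuity plan absent → not met
2. compliance program review 239 days ago vs limit 180 → not met
3. material compliance findings open 2 ≤ 2 → met
4. client complaints pending 2 > 0 → not met
5. condition 'uses solicitors' holds; conflicts-of-interest disclosure absent → not met
6. registered adviser representatives 7 ≥ 4 → met
7. cybersecurity assessment 79 days ago vs limit 60 → not met
8. best-execution review 595 days ago vs limit 540 → not met
9. condition 'manages more than $100 million' holds; custody surprise examination 397 days ago vs limit 270 → not met
10. Form ADV amendment 24 days ago vs limit 30 → met
11. code-of-ethics attestation 101 days ago vs limit 90 → not met
12. advisory agreement template absent → not met
Not met: 1, 2, 4, 5, 7, 8, 9, 11, 12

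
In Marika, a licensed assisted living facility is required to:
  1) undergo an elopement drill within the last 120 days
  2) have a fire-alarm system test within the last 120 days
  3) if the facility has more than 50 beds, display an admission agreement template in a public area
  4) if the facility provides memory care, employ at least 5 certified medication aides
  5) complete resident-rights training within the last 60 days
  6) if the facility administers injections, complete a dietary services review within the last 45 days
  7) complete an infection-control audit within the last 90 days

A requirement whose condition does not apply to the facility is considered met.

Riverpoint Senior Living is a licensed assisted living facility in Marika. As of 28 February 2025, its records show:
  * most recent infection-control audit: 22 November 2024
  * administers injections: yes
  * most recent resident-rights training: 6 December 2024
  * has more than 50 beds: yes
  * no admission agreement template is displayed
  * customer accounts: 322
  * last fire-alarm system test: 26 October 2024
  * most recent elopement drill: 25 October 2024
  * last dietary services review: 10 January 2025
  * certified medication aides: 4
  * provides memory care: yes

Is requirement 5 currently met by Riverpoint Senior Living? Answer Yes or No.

No

5. resident-rights training 84 days ago vs limit 60 → not met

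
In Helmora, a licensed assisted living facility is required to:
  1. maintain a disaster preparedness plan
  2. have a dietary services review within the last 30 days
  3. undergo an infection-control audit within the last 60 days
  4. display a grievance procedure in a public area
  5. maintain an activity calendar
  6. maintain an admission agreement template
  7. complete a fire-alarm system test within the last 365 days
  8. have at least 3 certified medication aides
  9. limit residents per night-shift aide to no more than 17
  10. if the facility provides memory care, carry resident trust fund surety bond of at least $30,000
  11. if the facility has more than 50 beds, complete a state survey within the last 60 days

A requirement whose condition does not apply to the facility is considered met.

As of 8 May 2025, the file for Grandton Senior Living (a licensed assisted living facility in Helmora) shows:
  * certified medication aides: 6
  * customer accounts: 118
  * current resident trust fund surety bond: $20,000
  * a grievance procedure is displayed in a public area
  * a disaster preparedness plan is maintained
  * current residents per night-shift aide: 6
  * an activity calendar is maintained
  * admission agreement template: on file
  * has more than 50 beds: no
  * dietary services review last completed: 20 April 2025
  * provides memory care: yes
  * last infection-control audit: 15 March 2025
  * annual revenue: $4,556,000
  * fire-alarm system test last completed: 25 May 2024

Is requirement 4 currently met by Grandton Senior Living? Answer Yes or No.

4. grievance procedure present → met

Yes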